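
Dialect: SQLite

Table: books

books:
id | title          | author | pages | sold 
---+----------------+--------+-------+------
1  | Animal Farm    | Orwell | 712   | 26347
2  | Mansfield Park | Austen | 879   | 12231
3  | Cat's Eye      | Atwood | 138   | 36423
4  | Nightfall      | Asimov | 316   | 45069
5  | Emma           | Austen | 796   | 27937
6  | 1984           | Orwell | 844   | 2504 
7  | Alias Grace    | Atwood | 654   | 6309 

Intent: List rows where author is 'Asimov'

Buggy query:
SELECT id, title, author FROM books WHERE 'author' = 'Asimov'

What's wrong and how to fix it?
Bug: 'author' in single quotes is a string literal, not the column; the comparison is literal-vs-literal and never true

Fix: Reference the column as author without single quotes

Corrected query:
SELECT id, title, author FROM books WHERE author = 'Asimov'

Result:
id | title     | author
---+-----------+-------
4  | Nightfall | Asimov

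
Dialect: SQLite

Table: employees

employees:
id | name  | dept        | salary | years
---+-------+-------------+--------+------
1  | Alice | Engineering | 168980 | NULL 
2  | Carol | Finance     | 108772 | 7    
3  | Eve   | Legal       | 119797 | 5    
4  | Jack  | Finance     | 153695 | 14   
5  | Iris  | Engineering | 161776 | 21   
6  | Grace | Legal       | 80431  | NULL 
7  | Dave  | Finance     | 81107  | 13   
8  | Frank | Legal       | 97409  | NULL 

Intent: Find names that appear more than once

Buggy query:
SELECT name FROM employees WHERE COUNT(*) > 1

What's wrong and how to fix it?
Bug: WHERE can't reference COUNT(*); aggregates are computed after WHERE

Fix: Group first, then use HAVING for the count condition

Corrected query:
SELECT name FROM employees GROUP BY name HAVING COUNT(*) > 1

Result:
(no rows)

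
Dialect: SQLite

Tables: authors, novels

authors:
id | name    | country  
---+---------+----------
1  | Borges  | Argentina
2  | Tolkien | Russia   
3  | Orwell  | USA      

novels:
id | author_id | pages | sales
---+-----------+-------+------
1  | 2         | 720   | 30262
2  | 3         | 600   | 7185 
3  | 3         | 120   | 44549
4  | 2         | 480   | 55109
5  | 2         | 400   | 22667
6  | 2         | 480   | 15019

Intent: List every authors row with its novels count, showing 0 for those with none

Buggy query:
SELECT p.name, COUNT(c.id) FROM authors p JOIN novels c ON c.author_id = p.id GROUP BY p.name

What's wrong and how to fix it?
Bug: INNER JOIN drops authors rows that have no matching novels rows

Fix: Switch to LEFT JOIN to retain unmatched parent rows

Corrected query:
SELECT p.name, COUNT(c.id) FROM authors p LEFT JOIN novels c ON c.author_id = p.id GROUP BY p.name

Result:
name    | COUNT(c.id)
--------+------------
Borges  | 0          
Orwell  | 2          
Tolkien | 4          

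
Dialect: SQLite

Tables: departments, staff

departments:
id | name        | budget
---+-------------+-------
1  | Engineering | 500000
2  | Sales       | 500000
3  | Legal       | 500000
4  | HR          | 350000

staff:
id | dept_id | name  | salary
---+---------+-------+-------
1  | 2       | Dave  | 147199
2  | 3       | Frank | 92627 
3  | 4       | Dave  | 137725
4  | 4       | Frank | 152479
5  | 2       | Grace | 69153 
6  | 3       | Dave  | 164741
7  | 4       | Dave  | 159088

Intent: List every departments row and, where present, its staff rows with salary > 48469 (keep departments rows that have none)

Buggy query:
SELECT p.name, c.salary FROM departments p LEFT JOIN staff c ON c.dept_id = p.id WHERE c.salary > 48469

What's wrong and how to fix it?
Bug: Filtering c.salary in WHERE discards the NULL rows produced by LEFT JOIN, turning it into an inner join

Fix: Put 'c.salary > 48469' in the JOIN's ON clause instead of WHERE

Corrected query:
SELECT p.name, c.salary FROM departments p LEFT JOIN staff c ON c.dept_id = p.id AND c.salary > 48469

Result:
name        | salary
------------+-------
Engineering | NULL  
Sales       | 69153 
Sales       | 147199
Legal       | 92627 
Legal       | 164741
HR          | 137725
HR          | 152479
HR          | 159088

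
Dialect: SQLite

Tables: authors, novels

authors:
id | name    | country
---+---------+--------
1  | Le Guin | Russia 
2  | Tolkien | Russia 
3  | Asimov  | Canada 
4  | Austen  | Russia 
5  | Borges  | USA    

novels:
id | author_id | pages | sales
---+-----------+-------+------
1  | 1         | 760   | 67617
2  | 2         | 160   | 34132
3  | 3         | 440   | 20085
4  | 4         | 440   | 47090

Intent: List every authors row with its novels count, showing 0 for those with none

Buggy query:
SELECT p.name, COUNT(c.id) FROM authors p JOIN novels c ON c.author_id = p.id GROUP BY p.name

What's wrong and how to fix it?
Bug: An inner join excludes parents with zero children

Fix: Switch to LEFT JOIN to retain unmatched parent rows

Corrected query:
SELECT p.name, COUNT(c.id) FROM authors p LEFT JOIN novels c ON c.author_id = p.id GROUP BY p.name

Result:
name    | COUNT(c.id)
--------+------------
Asimov  | 1          
Austen  | 1          
Borges  | 0          
Le Guin | 1          
Tolkien | 1          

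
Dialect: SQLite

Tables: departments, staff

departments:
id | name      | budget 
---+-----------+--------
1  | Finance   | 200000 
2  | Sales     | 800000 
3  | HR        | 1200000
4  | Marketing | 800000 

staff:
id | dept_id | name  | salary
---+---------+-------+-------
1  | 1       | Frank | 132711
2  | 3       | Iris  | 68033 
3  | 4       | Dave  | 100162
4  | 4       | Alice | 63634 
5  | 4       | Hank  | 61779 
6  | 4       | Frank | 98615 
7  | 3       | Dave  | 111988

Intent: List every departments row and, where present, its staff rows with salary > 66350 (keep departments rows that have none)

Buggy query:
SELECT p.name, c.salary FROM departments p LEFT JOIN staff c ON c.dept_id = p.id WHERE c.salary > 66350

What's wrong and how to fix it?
Bug: Filtering c.salary in WHERE discards the NULL rows produced by LEFT JOIN, turning it into an inner join

Fix: Move the right-table condition into the ON clause so unmatched parents are kept

Corrected query:
SELECT p.name, c.salary FROM departments p LEFT JOIN staff c ON c.dept_id = p.id AND c.salary > 66350

Result:
name      | salary
----------+-------
Finance   | 132711
Sales     | NULL  
HR        | 68033 
HR        | 111988
Marketing | 98615 
Marketing | 100162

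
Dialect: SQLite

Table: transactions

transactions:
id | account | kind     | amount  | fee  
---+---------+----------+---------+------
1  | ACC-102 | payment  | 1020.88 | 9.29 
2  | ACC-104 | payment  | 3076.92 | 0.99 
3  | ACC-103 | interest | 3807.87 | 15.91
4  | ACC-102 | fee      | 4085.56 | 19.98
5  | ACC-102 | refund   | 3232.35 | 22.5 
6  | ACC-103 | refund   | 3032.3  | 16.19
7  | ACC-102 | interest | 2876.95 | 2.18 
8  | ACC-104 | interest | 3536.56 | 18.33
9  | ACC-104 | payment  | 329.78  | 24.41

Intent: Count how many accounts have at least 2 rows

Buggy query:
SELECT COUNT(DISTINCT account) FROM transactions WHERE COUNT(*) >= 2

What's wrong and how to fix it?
Bug: COUNT(*) cannot appear in WHERE; the per-group count doesn't exist yet

Fix: Use a subquery that GROUPs and filters with HAVING, then count its rows

Corrected query:
SELECT COUNT(*) FROM (SELECT account FROM transactions GROUP BY account HAVING COUNT(*) >= 2)

Result:
COUNT(*)
--------
3       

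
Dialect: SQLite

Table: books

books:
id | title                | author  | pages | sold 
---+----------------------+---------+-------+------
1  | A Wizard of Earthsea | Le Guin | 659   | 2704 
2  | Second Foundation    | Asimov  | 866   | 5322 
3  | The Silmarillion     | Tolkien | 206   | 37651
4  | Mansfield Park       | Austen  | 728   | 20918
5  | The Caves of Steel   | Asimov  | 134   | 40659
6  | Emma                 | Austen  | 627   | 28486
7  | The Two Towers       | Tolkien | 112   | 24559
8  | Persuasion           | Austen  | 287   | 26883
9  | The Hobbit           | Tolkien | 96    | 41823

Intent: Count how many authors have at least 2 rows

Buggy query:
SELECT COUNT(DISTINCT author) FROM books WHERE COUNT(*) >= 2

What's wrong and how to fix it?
Bug: WHERE filters individual rows, not groups, so a group-level COUNT is invalid there

Fix: Group first with HAVING COUNT(*) >= 2, then COUNT the resulting groups

Corrected query:
SELECT COUNT(*) FROM (SELECT author FROM books GROUP BY author HAVING COUNT(*) >= 2)

Result:
COUNT(*)
--------
3       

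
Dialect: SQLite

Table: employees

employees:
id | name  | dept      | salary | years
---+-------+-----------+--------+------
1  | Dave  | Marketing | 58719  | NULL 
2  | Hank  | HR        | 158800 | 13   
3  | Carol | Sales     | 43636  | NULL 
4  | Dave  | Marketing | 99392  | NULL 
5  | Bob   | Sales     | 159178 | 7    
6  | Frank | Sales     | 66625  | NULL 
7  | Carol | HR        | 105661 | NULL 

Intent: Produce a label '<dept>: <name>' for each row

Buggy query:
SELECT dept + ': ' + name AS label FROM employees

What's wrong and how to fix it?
Bug: '+' is numeric addition; on text columns SQLite converts them to 0 instead of concatenating

Fix: Use the || operator for string concatenation

Corrected query:
SELECT dept || ': ' || name AS label FROM employees

Result:
label          
---------------
Marketing: Dave
HR: Hank       
Sales: Carol   
Marketing: Dave
Sales: Bob     
Sales: Frank   
HR: Carol      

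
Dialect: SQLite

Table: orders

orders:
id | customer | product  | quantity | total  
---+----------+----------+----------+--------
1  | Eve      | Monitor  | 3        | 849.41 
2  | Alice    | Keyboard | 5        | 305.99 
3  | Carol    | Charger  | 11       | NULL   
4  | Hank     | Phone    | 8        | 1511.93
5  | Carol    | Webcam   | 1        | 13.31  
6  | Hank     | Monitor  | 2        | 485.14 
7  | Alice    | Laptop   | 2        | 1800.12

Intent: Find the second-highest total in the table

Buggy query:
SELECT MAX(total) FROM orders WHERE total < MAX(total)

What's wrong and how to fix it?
Bug: MAX(total) on the right of the comparison is an aggregate-in-WHERE error

Fix: Put the inner MAX in a scalar subquery

Corrected query:
SELECT MAX(total) FROM orders WHERE total < (SELECT MAX(total) FROM orders)

Result:
MAX(total)
----------
1511.93   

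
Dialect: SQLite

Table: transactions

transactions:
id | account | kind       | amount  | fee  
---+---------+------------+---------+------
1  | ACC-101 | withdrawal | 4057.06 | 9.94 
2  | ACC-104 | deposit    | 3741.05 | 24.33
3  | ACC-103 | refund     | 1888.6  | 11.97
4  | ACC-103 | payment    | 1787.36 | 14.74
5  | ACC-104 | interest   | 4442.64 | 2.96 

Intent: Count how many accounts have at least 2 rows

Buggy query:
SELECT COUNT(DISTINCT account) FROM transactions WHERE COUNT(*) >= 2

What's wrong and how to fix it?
Bug: WHERE filters individual rows, not groups, so a group-level COUNT is invalid there

Fix: Group first with HAVING COUNT(*) >= 2, then COUNT the resulting groups

Corrected query:
SELECT COUNT(*) FROM (SELECT account FROM transactions GROUP BY account HAVING COUNT(*) >= 2)

Result:
COUNT(*)
--------
2       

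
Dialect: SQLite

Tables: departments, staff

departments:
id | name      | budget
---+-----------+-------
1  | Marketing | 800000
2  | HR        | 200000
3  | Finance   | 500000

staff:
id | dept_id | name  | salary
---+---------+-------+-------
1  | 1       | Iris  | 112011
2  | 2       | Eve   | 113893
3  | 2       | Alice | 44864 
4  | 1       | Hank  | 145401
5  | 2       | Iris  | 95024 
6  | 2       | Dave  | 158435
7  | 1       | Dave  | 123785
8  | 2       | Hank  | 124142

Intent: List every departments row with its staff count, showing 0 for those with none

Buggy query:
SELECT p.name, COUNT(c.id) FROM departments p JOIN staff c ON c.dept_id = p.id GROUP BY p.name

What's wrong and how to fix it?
Bug: INNER JOIN drops departments rows that have no matching staff rows

Fix: Use LEFT JOIN so parents without children still appear (COUNT(c.id) gives 0)

Corrected query:
SELECT p.name, COUNT(c.id) FROM departments p LEFT JOIN staff c ON c.dept_id = p.id GROUP BY p.name

Result:
name      | COUNT(c.id)
----------+------------
Finance   | 0          
HR        | 5          
Marketing | 3          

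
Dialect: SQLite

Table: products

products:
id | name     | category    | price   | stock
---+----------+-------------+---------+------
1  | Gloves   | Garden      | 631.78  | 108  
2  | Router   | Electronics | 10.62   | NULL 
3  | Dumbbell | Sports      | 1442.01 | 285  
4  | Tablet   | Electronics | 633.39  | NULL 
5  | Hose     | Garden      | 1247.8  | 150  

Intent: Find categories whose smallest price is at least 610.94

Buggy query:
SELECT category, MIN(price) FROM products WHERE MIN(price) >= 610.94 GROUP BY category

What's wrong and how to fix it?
Bug: Aggregates like MIN are computed per group after WHERE runs

Fix: Use HAVING for the per-group MIN condition

Corrected query:
SELECT category, MIN(price) FROM products GROUP BY category HAVING MIN(price) >= 610.94

Result:
category | MIN(price)
---------+-----------
Garden   | 631.78    
Sports   | 1442.01   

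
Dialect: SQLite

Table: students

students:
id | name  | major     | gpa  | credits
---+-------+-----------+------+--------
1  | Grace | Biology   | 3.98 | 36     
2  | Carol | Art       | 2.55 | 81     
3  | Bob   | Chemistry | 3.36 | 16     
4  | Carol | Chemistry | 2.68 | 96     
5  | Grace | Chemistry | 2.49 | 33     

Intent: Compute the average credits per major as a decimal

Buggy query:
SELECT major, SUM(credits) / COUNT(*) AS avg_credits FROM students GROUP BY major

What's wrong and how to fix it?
Bug: SUM(credits) and COUNT(*) are both integers; the division truncates the fractional part

Fix: Multiply by 1.0 (or CAST to REAL) to force floating-point division

Corrected query:
SELECT major, SUM(credits) * 1.0 / COUNT(*) AS avg_credits FROM students GROUP BY major

Result:
major     | avg_credits
----------+------------
Art       | 81         
Biology   | 36         
Chemistry | 48.333333  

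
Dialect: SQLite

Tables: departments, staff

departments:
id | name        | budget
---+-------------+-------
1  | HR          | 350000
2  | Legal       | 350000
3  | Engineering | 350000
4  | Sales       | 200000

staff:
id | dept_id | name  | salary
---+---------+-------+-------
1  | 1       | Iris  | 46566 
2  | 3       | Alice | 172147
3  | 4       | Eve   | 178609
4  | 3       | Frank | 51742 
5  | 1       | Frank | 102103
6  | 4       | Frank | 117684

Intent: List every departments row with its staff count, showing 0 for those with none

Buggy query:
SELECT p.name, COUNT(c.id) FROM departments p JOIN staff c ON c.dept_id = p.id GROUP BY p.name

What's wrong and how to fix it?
Bug: An inner join excludes parents with zero children

Fix: Switch to LEFT JOIN to retain unmatched parent rows

Corrected query:
SELECT p.name, COUNT(c.id) FROM departments p LEFT JOIN staff c ON c.dept_id = p.id GROUP BY p.name

Result:
name        | COUNT(c.id)
------------+------------
Engineering | 2          
HR          | 2          
Legal       | 0          
Sales       | 2          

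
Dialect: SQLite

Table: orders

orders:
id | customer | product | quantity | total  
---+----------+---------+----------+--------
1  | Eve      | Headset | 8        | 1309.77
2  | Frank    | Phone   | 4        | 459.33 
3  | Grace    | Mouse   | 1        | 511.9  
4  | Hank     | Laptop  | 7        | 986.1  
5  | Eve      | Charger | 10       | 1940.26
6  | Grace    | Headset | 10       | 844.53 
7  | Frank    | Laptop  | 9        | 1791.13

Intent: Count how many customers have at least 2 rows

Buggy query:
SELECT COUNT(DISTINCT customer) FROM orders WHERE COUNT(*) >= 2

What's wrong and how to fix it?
Bug: COUNT(*) cannot appear in WHERE; the per-group count doesn't exist yet

Fix: Use a subquery that GROUPs and filters with HAVING, then count its rows

Corrected query:
SELECT COUNT(*) FROM (SELECT customer FROM orders GROUP BY customer HAVING COUNT(*) >= 2)

Result:
COUNT(*)
--------
3       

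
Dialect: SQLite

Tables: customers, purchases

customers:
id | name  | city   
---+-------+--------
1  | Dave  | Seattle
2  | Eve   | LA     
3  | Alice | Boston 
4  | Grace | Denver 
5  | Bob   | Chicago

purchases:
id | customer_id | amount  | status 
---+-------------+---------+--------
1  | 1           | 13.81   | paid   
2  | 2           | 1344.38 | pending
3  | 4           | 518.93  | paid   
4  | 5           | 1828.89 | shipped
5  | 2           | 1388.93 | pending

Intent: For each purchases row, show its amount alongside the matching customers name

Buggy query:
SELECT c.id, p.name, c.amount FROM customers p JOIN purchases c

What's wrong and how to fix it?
Bug: Missing join condition: each purchases row is matched to all customers rows instead of just its own

Fix: Add ON c.customer_id = p.id to the JOIN

Corrected query:
SELECT c.id, p.name, c.amount FROM customers p JOIN purchases c ON c.customer_id = p.id

Result:
id | name  | amount 
---+-------+--------
1  | Dave  | 13.81  
2  | Eve   | 1344.38
3  | Grace | 518.93 
4  | Bob   | 1828.89
5  | Eve   | 1388.93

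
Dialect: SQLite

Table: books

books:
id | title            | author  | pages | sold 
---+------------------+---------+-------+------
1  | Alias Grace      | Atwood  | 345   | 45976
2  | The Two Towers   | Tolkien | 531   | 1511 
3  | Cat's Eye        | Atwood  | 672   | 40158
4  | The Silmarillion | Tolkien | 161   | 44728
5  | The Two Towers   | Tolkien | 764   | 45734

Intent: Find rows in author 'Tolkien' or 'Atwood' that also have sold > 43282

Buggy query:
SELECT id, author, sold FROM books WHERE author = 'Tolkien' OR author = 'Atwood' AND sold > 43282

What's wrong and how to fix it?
Bug: Without parentheses, AND is evaluated before OR, so the sold filter only applies to the 'Atwood' branch

Fix: Add parentheses around the OR so the AND applies to both alternatives

Corrected query:
SELECT id, author, sold FROM books WHERE (author = 'Tolkien' OR author = 'Atwood') AND sold > 43282

Result:
id | author  | sold 
---+---------+------
1  | Atwood  | 45976
4  | Tolkien | 44728
5  | Tolkien | 45734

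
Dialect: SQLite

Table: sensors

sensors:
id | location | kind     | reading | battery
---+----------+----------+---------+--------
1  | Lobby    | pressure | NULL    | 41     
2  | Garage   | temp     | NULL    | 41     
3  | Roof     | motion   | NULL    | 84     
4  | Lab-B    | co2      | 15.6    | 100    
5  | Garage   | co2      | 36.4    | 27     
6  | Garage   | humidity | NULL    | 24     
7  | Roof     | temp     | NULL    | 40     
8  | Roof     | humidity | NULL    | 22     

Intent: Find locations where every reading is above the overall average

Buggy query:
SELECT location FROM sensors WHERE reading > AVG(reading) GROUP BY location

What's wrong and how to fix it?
Bug: AVG() is an aggregate; it can't sit directly in WHERE

Fix: Use a subquery for AVG and a HAVING MIN(...) filter so the condition holds for every row in the group

Corrected query:
SELECT location FROM sensors GROUP BY location HAVING MIN(reading) > (SELECT AVG(reading) FROM sensors)

Result:
location
--------
Garage  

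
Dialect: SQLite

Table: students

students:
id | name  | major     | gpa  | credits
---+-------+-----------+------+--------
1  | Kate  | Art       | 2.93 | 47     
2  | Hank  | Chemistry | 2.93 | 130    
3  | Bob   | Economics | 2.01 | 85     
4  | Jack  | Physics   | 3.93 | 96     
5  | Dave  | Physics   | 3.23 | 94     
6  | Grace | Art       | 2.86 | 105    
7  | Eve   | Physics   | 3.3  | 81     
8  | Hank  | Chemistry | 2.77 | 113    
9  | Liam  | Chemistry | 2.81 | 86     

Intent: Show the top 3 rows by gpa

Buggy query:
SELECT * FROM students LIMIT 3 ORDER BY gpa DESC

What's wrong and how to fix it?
Bug: ORDER BY cannot follow LIMIT; LIMIT is the final clause

Fix: Swap the clauses: ORDER BY first, then LIMIT

Corrected query:
SELECT * FROM students ORDER BY gpa DESC LIMIT 3

Result:
id | name | major   | gpa  | credits
---+------+---------+------+--------
4  | Jack | Physics | 3.93 | 96     
7  | Eve  | Physics | 3.3  | 81     
5  | Dave | Physics | 3.23 | 94     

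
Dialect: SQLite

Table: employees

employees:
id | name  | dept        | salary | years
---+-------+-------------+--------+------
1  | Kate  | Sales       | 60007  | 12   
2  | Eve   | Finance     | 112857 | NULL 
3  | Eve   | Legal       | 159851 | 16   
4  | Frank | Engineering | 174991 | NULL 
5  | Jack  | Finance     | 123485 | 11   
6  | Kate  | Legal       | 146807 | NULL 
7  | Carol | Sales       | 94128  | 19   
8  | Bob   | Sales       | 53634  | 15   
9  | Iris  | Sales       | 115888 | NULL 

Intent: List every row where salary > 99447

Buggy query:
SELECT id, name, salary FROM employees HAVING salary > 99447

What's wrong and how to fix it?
Bug: This is a non-aggregate query (no GROUP BY, no aggregates), so in SQLite the HAVING clause is invalid here; a row-level condition belongs in WHERE

Fix: Use WHERE for row-level filtering

Corrected query:
SELECT id, name, salary FROM employees WHERE salary > 99447

Result:
id | name  | salary
---+-------+-------
2  | Eve   | 112857
3  | Eve   | 159851
4  | Frank | 174991
5  | Jack  | 123485
6  | Kate  | 146807
9  | Iris  | 115888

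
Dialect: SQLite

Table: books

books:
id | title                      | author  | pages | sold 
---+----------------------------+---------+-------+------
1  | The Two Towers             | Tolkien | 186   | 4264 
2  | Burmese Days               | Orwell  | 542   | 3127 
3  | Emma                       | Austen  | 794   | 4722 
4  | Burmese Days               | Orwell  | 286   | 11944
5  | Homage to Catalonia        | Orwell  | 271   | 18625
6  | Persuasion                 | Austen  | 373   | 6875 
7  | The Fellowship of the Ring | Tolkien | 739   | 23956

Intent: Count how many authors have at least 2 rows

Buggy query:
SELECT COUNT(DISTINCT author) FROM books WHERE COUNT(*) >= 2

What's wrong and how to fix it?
Bug: COUNT(*) cannot appear in WHERE; the per-group count doesn't exist yet

Fix: Use a subquery that GROUPs and filters with HAVING, then count its rows

Corrected query:
SELECT COUNT(*) FROM (SELECT author FROM books GROUP BY author HAVING COUNT(*) >= 2)

Result:
COUNT(*)
--------
3       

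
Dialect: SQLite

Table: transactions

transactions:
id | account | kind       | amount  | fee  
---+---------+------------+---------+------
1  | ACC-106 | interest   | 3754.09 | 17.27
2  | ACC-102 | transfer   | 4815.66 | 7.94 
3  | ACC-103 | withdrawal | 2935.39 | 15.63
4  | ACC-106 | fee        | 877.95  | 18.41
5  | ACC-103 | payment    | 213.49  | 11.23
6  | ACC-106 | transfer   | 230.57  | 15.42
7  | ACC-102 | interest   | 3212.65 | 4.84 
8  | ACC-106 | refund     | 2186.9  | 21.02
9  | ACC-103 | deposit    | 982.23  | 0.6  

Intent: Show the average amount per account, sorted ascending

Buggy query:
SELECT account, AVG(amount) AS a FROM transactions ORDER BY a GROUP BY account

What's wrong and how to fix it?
Bug: ORDER BY appears before GROUP BY; SQL clause order requires GROUP BY first

Fix: Reorder: SELECT … FROM … GROUP BY … ORDER BY …

Corrected query:
SELECT account, AVG(amount) AS a FROM transactions GROUP BY account ORDER BY a

Result:
account | a          
--------+------------
ACC-103 | 1377.036667
ACC-106 | 1762.3775  
ACC-102 | 4014.155   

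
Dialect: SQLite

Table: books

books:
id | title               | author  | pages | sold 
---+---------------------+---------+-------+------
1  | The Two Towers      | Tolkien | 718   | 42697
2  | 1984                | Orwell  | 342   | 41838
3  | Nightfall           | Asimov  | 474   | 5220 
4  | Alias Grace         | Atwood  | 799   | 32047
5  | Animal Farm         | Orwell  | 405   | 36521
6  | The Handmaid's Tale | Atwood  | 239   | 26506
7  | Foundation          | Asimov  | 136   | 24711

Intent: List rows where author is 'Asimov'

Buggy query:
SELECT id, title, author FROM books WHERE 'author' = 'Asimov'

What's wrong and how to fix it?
Bug: Single quotes denote string literals in SQL; the column name is being compared as a constant string

Fix: Remove the quotes around the column name (or use double quotes for an identifier)

Corrected query:
SELECT id, title, author FROM books WHERE author = 'Asimov'

Result:
id | title      | author
---+------------+-------
3  | Nightfall  | Asimov
7  | Foundation | Asimov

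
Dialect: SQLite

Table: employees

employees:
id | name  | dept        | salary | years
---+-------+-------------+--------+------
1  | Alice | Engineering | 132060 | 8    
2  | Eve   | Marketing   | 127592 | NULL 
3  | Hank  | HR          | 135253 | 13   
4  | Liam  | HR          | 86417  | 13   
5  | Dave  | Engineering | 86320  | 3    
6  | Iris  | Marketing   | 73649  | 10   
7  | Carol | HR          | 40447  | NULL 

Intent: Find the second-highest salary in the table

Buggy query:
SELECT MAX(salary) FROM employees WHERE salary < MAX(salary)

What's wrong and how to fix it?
Bug: MAX(salary) on the right of the comparison is an aggregate-in-WHERE error

Fix: Compute the overall MAX in a subquery, then take MAX of rows below it

Corrected query:
SELECT MAX(salary) FROM employees WHERE salary < (SELECT MAX(salary) FROM employees)

Result:
MAX(salary)
-----------
132060     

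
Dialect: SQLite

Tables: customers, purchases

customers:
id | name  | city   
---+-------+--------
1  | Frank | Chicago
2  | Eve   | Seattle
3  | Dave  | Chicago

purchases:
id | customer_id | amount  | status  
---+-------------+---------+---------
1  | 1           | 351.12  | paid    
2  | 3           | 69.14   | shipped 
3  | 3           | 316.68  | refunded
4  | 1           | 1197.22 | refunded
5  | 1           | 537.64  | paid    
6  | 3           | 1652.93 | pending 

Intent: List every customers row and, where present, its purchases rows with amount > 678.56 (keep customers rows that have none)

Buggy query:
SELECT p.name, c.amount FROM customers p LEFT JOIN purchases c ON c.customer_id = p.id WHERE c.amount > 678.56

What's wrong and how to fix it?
Bug: A WHERE condition on the right-hand table after LEFT JOIN drops unmatched parents

Fix: Move the right-table condition into the ON clause so unmatched parents are kept

Corrected query:
SELECT p.name, c.amount FROM customers p LEFT JOIN purchases c ON c.customer_id = p.id AND c.amount > 678.56

Result:
name  | amount 
------+--------
Frank | 1197.22
Eve   | NULL   
Dave  | 1652.93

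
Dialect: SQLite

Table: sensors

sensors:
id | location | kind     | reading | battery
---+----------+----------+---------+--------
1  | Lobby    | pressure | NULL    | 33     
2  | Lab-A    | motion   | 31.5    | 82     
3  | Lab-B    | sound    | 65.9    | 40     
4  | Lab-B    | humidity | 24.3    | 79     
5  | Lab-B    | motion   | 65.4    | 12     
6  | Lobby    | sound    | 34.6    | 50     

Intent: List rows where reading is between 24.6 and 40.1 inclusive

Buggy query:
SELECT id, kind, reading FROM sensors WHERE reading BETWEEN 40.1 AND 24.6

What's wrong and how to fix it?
Bug: The bounds are reversed; BETWEEN a AND b requires a <= b to match anything

Fix: Swap the bounds so the smaller value comes first

Corrected query:
SELECT id, kind, reading FROM sensors WHERE reading BETWEEN 24.6 AND 40.1

Result:
id | kind   | reading
---+--------+--------
2  | motion | 31.5   
6  | sound  | 34.6   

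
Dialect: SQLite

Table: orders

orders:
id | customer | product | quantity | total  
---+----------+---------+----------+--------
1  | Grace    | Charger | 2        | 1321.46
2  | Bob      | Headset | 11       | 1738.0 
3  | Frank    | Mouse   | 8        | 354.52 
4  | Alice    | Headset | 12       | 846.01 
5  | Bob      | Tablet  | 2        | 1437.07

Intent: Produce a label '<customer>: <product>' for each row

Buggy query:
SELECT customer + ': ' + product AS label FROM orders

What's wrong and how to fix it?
Bug: SQLite uses || for string concatenation; + coerces text to numbers (yielding 0)

Fix: Replace + with || to concatenate text

Corrected query:
SELECT customer || ': ' || product AS label FROM orders

Result:
label         
--------------
Grace: Charger
Bob: Headset  
Frank: Mouse  
Alice: Headset
Bob: Tablet   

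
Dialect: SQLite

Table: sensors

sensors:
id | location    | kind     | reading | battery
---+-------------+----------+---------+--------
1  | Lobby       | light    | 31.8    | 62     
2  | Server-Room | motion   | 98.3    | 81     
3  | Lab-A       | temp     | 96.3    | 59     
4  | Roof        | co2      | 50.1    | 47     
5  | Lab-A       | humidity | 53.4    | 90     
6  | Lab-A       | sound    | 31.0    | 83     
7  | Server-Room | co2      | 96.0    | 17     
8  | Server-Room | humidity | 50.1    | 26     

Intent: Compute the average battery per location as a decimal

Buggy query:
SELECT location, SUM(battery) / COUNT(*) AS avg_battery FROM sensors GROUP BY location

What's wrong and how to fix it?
Bug: SUM(battery) and COUNT(*) are both integers; the division truncates the fractional part

Fix: Multiply by 1.0 (or CAST to REAL) to force floating-point division

Corrected query:
SELECT location, SUM(battery) * 1.0 / COUNT(*) AS avg_battery FROM sensors GROUP BY location

Result:
location    | avg_battery
------------+------------
Lab-A       | 77.333333  
Lobby       | 62         
Roof        | 47         
Server-Room | 41.333333  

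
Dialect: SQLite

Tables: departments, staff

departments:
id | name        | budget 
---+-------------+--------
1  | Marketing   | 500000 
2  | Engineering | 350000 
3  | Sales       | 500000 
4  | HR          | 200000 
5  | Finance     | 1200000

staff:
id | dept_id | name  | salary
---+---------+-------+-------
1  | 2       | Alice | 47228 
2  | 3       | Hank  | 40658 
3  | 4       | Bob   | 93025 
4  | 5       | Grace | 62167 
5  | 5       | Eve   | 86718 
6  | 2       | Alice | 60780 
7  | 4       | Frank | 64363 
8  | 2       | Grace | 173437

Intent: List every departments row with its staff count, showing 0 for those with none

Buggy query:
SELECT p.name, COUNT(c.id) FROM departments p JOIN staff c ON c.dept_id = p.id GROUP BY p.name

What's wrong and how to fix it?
Bug: An inner join excludes parents with zero children

Fix: Switch to LEFT JOIN to retain unmatched parent rows

Corrected query:
SELECT p.name, COUNT(c.id) FROM departments p LEFT JOIN staff c ON c.dept_id = p.id GROUP BY p.name

Result:
name        | COUNT(c.id)
------------+------------
Engineering | 3          
Finance     | 2          
HR          | 2          
Marketing   | 0          
Sales       | 1          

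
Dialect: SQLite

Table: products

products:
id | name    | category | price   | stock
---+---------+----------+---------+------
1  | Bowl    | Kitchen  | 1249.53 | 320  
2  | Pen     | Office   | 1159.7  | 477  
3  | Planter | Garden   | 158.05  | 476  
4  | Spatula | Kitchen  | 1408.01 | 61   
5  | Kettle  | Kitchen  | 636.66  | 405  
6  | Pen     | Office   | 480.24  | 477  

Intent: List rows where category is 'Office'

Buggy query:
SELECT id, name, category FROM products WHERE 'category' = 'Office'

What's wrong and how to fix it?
Bug: 'category' in single quotes is a string literal, not the column; the comparison is literal-vs-literal and never true

Fix: Reference the column as category without single quotes

Corrected query:
SELECT id, name, category FROM products WHERE category = 'Office'

Result:
id | name | category
---+------+---------
2  | Pen  | Office  
6  | Pen  | Office  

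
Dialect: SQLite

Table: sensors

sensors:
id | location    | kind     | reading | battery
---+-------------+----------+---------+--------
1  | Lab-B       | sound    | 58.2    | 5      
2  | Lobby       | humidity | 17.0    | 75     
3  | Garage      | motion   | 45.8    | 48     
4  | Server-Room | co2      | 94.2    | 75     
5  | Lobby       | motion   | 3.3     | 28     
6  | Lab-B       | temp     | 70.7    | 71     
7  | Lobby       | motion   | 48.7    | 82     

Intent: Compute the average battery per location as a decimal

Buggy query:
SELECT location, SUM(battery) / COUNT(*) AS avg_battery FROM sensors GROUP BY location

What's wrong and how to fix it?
Bug: SUM(battery) and COUNT(*) are both integers; the division truncates the fractional part

Fix: Cast one side to REAL so the division keeps the fractional part

Corrected query:
SELECT location, SUM(battery) * 1.0 / COUNT(*) AS avg_battery FROM sensors GROUP BY location

Result:
location    | avg_battery
------------+------------
Garage      | 48         
Lab-B       | 38         
Lobby       | 61.666667  
Server-Room | 75         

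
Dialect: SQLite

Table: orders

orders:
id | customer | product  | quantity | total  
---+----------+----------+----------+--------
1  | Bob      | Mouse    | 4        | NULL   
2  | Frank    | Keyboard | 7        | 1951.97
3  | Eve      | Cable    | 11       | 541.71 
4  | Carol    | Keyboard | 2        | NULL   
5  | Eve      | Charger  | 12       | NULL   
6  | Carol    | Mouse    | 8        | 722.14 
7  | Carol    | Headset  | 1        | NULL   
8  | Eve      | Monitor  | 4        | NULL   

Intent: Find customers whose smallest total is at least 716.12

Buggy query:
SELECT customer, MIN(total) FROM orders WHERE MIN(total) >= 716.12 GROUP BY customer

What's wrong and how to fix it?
Bug: Aggregates like MIN are computed per group after WHERE runs

Fix: Replace WHERE with HAVING after the GROUP BY

Corrected query:
SELECT customer, MIN(total) FROM orders GROUP BY customer HAVING MIN(total) >= 716.12

Result:
customer | MIN(total)
---------+-----------
Carol    | 722.14    
Frank    | 1951.97   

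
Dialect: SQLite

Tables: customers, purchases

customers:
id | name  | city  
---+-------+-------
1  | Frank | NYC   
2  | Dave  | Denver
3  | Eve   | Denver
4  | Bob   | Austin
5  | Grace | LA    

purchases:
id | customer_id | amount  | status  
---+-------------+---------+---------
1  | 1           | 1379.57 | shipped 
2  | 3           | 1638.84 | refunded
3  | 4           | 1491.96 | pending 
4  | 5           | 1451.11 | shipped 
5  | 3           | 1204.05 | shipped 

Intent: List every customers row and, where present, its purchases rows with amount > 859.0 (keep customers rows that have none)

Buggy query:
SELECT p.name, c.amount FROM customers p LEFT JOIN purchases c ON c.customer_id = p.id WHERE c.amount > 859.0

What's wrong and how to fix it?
Bug: Filtering c.amount in WHERE discards the NULL rows produced by LEFT JOIN, turning it into an inner join

Fix: Put 'c.amount > 859.0' in the JOIN's ON clause instead of WHERE

Corrected query:
SELECT p.name, c.amount FROM customers p LEFT JOIN purchases c ON c.customer_id = p.id AND c.amount > 859.0

Result:
name  | amount 
------+--------
Frank | 1379.57
Dave  | NULL   
Eve   | 1204.05
Eve   | 1638.84
Bob   | 1491.96
Grace | 1451.11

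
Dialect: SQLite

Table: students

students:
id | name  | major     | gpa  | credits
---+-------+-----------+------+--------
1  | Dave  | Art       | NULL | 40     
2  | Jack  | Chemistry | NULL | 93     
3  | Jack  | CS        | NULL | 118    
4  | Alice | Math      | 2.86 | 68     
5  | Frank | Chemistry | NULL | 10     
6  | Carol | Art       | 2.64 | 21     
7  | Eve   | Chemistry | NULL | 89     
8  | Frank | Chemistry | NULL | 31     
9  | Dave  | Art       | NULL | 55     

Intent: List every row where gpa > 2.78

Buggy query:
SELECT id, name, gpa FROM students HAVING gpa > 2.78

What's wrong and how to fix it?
Bug: HAVING filters the output of aggregation, but this query has no GROUP BY and no aggregate functions, so SQLite rejects it (HAVING clause on a non-aggregate query); the condition here is per row

Fix: Replace HAVING with WHERE since the condition applies to individual rows

Corrected query:
SELECT id, name, gpa FROM students WHERE gpa > 2.78

Result:
id | name  | gpa 
---+-------+-----
4  | Alice | 2.86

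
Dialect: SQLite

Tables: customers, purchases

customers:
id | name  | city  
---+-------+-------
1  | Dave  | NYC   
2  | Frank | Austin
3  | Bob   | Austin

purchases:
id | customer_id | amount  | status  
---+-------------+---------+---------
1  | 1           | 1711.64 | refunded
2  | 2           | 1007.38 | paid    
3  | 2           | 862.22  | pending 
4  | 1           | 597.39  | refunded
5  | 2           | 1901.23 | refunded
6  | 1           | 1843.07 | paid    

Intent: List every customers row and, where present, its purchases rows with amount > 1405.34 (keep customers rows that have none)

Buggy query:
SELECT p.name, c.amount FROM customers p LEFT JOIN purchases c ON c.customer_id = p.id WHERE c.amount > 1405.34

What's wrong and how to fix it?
Bug: A WHERE condition on the right-hand table after LEFT JOIN drops unmatched parents

Fix: Move the right-table condition into the ON clause so unmatched parents are kept

Corrected query:
SELECT p.name, c.amount FROM customers p LEFT JOIN purchases c ON c.customer_id = p.id AND c.amount > 1405.34

Result:
name  | amount 
------+--------
Dave  | 1711.64
Dave  | 1843.07
Frank | 1901.23
Bob   | NULL   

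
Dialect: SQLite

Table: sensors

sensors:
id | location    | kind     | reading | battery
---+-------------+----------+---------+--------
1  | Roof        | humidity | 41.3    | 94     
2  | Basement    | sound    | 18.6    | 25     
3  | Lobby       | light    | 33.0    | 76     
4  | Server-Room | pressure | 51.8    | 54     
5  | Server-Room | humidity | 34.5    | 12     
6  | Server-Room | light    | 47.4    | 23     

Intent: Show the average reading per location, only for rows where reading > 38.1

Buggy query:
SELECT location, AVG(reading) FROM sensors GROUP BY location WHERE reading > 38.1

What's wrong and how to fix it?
Bug: WHERE cannot follow GROUP BY

Fix: Place WHERE between FROM and GROUP BY

Corrected query:
SELECT location, AVG(reading) FROM sensors WHERE reading > 38.1 GROUP BY location

Result:
location    | AVG(reading)
------------+-------------
Roof        | 41.3        
Server-Room | 49.6        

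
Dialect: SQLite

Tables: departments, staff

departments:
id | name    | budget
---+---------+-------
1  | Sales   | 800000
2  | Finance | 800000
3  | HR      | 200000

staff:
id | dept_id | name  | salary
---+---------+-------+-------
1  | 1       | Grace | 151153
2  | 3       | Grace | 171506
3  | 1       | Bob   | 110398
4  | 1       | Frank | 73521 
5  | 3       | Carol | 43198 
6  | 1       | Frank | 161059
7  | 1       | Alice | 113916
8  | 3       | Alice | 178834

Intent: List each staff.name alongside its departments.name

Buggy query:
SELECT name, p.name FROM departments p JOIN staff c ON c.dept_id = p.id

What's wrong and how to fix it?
Bug: 'name' exists in both joined tables, so the database can't tell which one is meant

Fix: Prefix ambiguous columns with the table alias

Corrected query:
SELECT c.name, p.name FROM departments p JOIN staff c ON c.dept_id = p.id

Result:
name  | name 
------+------
Grace | Sales
Grace | HR   
Bob   | Sales
Frank | Sales
Carol | HR   
Frank | Sales
Alice | Sales
Alice | HR   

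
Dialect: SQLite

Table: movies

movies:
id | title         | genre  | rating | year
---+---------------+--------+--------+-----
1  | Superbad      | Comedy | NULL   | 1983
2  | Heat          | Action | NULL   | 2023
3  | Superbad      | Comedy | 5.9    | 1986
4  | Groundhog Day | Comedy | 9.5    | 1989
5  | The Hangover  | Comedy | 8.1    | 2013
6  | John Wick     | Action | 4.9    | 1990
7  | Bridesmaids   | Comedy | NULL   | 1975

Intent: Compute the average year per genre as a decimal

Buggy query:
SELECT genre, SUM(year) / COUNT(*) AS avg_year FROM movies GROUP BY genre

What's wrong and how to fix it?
Bug: Both operands are integers, so '/' performs integer division and truncates

Fix: Cast one side to REAL so the division keeps the fractional part

Corrected query:
SELECT genre, SUM(year) * 1.0 / COUNT(*) AS avg_year FROM movies GROUP BY genre

Result:
genre  | avg_year
-------+---------
Action | 2006.5  
Comedy | 1989.2  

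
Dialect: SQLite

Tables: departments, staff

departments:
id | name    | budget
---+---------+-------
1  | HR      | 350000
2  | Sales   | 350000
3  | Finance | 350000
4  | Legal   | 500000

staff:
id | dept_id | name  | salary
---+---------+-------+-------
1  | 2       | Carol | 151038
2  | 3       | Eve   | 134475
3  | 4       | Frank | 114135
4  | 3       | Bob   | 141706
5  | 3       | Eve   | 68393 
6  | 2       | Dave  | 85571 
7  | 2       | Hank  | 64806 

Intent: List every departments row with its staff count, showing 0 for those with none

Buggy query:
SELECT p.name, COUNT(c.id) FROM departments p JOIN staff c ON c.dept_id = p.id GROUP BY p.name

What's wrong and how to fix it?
Bug: INNER JOIN drops departments rows that have no matching staff rows

Fix: Use LEFT JOIN so parents without children still appear (COUNT(c.id) gives 0)

Corrected query:
SELECT p.name, COUNT(c.id) FROM departments p LEFT JOIN staff c ON c.dept_id = p.id GROUP BY p.name

Result:
name    | COUNT(c.id)
--------+------------
Finance | 3          
HR      | 0          
Legal   | 1          
Sales   | 3          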